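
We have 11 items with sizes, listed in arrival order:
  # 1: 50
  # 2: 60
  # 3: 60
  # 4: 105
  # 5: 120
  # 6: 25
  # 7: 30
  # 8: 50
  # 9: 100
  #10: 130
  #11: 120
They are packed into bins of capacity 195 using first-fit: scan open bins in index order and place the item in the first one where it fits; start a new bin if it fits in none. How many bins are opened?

  50 → bin 1 (new)  [load 50/195]
  60 → bin 1  [load 110/195]
  60 → bin 1  [load 170/195]
  105 → bin 2 (new)  [load 105/195]
  120 → bin 3 (new)  [load 120/195]
  25 → bin 1  [load 195/195]
  30 → bin 2  [load 135/195]
  50 → bin 2  [load 185/195]
  100 → bin 4 (new)  [load 100/195]
  130 → bin 5 (new)  [load 130/195]
  120 → bin 6 (new)  [load 120/195]
6 bins opened.

6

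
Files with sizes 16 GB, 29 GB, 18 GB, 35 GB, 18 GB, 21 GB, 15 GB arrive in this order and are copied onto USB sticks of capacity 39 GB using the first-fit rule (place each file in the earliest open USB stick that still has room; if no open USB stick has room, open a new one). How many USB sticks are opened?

  16 → USB stick 1 (new)  [load 16/39]
  29 → USB stick 2 (new)  [load 29/39]
  18 → USB stick 1  [load 34/39]
  35 → USB stick 3 (new)  [load 35/39]
  18 → USB stick 4 (new)  [load 18/39]
  21 → USB stick 4  [load 39/39]
  15 → USB stick 5 (new)  [load 15/39]
5 USB sticks opened.

5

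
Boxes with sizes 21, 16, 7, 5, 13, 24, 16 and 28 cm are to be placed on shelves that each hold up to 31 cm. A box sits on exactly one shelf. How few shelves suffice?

5

Total = 28 + 24 + 21 + 16 + 16 + 13 + 7 + 5 = 130 cm.
Lower bound: ⌈130/31⌉ = 5 shelves.
A packing using 5 shelves:
  shelf 1: 28 = 28
  shelf 2: 24 + 7 = 31
  shelf 3: 21 + 5 = 26
  shelf 4: 16 + 13 = 29
  shelf 5: 16 = 16
This matches the lower bound, so 5 is optimal.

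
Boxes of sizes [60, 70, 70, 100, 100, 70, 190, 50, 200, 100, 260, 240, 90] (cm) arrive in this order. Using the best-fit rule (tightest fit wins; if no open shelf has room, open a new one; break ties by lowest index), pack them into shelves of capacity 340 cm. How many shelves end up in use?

6

  60 → shelf 1 (new)  [load 60/340]
  70 → shelf 1  [load 130/340]
  70 → shelf 1  [load 200/340]
  100 → shelf 1  [load 300/340]
  100 → shelf 2 (new)  [load 100/340]
  70 → shelf 2  [load 170/340]
  190 → shelf 3 (new)  [load 190/340]
  50 → shelf 3  [load 240/340]
  200 → shelf 4 (new)  [load 200/340]
  100 → shelf 3  [load 340/340]
  260 → shelf 5 (new)  [load 260/340]
  240 → shelf 6 (new)  [load 240/340]
  90 → shelf 6  [load 330/340]
6 shelves opened.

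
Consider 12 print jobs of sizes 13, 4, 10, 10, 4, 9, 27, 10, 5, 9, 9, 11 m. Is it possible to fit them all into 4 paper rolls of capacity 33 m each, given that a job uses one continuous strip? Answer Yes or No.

A valid assignment using 4 paper rolls:
  roll 1: 27 + 5 = 32
  roll 2: 13 + 11 + 9 = 33
  roll 3: 10 + 10 + 10 = 30
  roll 4: 9 + 9 + 4 + 4 = 26
Every load is within 33 m, so 4 paper rolls suffice.

Yes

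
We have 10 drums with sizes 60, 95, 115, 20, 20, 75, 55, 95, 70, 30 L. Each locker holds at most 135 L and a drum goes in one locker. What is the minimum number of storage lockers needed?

5

Total = 115 + 95 + 95 + 75 + 70 + 60 + 55 + 30 + 20 + 20 = 635 L.
Lower bound: ⌈635/135⌉ = 5 storage lockers.
A packing using 5 storage lockers:
  locker 1: 115 + 20 = 135
  locker 2: 95 + 30 = 125
  locker 3: 95 + 20 = 115
  locker 4: 75 + 60 = 135
  locker 5: 70 + 55 = 125
This matches the lower bound, so 5 is optimal.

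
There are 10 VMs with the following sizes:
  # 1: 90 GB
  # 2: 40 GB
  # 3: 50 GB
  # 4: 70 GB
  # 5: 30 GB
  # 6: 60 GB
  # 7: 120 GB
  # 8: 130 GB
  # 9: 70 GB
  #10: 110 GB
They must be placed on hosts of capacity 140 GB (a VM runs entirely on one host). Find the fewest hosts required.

Total = 130 + 120 + 110 + 90 + 70 + 70 + 60 + 50 + 40 + 30 = 770 GB.
Lower bound: ⌈770/140⌉ = 6 hosts.
A packing using 6 hosts:
  host 1: 130 = 130
  host 2: 120 = 120
  host 3: 110 + 30 = 140
  host 4: 90 + 50 = 140
  host 5: 70 + 70 = 140
  host 6: 60 + 40 = 100
This matches the lower bound, so 6 is optimal.

6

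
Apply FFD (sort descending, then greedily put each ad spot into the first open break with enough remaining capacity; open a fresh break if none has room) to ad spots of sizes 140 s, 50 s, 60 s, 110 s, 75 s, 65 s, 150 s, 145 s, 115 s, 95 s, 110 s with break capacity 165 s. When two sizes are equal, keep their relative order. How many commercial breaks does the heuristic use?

8

Sorted descending: 150, 145, 140, 115, 110, 110, 95, 75, 65, 60, 50.
  150 → break 1 (new)  [load 150/165]
  145 → break 2 (new)  [load 145/165]
  140 → break 3 (new)  [load 140/165]
  115 → break 4 (new)  [load 115/165]
  110 → break 5 (new)  [load 110/165]
  110 → break 6 (new)  [load 110/165]
  95 → break 7 (new)  [load 95/165]
  75 → break 8 (new)  [load 75/165]
  65 → break 7  [load 160/165]
  60 → break 8  [load 135/165]
  50 → break 4  [load 165/165]
8 commercial breaks opened.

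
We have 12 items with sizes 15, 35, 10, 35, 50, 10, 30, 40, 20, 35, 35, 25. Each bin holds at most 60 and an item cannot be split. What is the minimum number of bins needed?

7

Total = 50 + 40 + 35 + 35 + 35 + 35 + 30 + 25 + 20 + 15 + 10 + 10 = 340.
Lower bound: ⌈340/60⌉ = 6 bins.
A packing using 7 bins:
  bin 1: 50 + 10 = 60
  bin 2: 40 + 20 = 60
  bin 3: 35 + 25 = 60
  bin 4: 35 + 15 + 10 = 60
  bin 5: 35 = 35
  bin 6: 35 = 35
  bin 7: 30 = 30
No arrangement into 6 bins stays within capacity, so 7 is optimal.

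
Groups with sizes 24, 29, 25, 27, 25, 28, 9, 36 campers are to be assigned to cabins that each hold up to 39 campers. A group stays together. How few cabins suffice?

7

Total = 36 + 29 + 28 + 27 + 25 + 25 + 24 + 9 = 203 campers.
Lower bound: ⌈203/39⌉ = 6 cabins.
Also, 7 groups each exceed 39/2 campers, and no two of those can share a cabin, so at least 7 cabins are needed.
A packing using 7 cabins:
  cabin 1: 36 = 36
  cabin 2: 29 + 9 = 38
  cabin 3: 28 = 28
  cabin 4: 27 = 27
  cabin 5: 25 = 25
  cabin 6: 25 = 25
  cabin 7: 24 = 24
This matches the lower bound, so 7 is optimal.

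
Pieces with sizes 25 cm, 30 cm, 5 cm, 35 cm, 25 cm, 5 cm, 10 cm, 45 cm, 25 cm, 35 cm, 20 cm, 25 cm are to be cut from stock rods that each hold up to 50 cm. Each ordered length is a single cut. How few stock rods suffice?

6

Total = 45 + 35 + 35 + 30 + 25 + 25 + 25 + 25 + 20 + 10 + 5 + 5 = 285 cm.
Lower bound: ⌈285/50⌉ = 6 stock rods.
A packing using 6 stock rods:
  stock rod 1: 45 + 5 = 50
  stock rod 2: 35 + 10 + 5 = 50
  stock rod 3: 35 = 35
  stock rod 4: 30 + 20 = 50
  stock rod 5: 25 + 25 = 50
  stock rod 6: 25 + 25 = 50
This matches the lower bound, so 6 is optimal.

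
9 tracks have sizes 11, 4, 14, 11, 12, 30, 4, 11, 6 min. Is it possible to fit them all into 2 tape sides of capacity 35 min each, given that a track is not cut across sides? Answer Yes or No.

Total = 103 min; ⌈103/35⌉ = 3.
At least 3 tape sides are required, but only 2 are allowed.

No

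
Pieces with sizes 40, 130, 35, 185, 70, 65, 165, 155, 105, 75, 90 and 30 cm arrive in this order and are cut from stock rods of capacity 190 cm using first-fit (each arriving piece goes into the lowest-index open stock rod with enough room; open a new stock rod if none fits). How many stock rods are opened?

  40 → stock rod 1 (new)  [load 40/190]
  130 → stock rod 1  [load 170/190]
  35 → stock rod 2 (new)  [load 35/190]
  185 → stock rod 3 (new)  [load 185/190]
  70 → stock rod 2  [load 105/190]
  65 → stock rod 2  [load 170/190]
  165 → stock rod 4 (new)  [load 165/190]
  155 → stock rod 5 (new)  [load 155/190]
  105 → stock rod 6 (new)  [load 105/190]
  75 → stock rod 6  [load 180/190]
  90 → stock rod 7 (new)  [load 90/190]
  30 → stock rod 5  [load 185/190]
7 stock rods opened.

7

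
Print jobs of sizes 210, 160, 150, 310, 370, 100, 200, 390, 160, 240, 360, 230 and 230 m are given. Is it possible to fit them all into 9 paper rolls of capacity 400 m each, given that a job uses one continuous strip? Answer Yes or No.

Yes

A valid assignment using 9 paper rolls:
  roll 1: 390 = 390
  roll 2: 370 = 370
  roll 3: 360 = 360
  roll 4: 310 = 310
  roll 5: 240 + 160 = 400
  roll 6: 230 + 160 = 390
  roll 7: 230 + 150 = 380
  roll 8: 210 + 100 = 310
  roll 9: 200 = 200
Every load is within 400 m, so 9 paper rolls suffice.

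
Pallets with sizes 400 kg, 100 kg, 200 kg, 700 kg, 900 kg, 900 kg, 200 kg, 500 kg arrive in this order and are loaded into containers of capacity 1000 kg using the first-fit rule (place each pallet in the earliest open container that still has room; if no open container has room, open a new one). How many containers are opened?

5

  400 → container 1 (new)  [load 400/1000]
  100 → container 1  [load 500/1000]
  200 → container 1  [load 700/1000]
  700 → container 2 (new)  [load 700/1000]
  900 → container 3 (new)  [load 900/1000]
  900 → container 4 (new)  [load 900/1000]
  200 → container 1  [load 900/1000]
  500 → container 5 (new)  [load 500/1000]
5 containers opened.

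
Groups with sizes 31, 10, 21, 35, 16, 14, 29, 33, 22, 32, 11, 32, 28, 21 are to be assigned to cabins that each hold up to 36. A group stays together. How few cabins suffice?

Total = 35 + 33 + 32 + 32 + 31 + 29 + 28 + 22 + 21 + 21 + 16 + 14 + 11 + 10 = 335.
Lower bound: ⌈335/36⌉ = 10 cabins.
A packing using 11 cabins:
  cabin 1: 35 = 35
  cabin 2: 33 = 33
  cabin 3: 32 = 32
  cabin 4: 32 = 32
  cabin 5: 31 = 31
  cabin 6: 29 = 29
  cabin 7: 28 = 28
  cabin 8: 22 + 14 = 36
  cabin 9: 21 + 11 = 32
  cabin 10: 21 + 10 = 31
  cabin 11: 16 = 16
No arrangement into 10 cabins stays within capacity, so 11 is optimal.

11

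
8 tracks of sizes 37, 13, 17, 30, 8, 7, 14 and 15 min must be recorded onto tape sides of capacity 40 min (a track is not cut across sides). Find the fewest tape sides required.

4

Total = 37 + 30 + 17 + 15 + 14 + 13 + 8 + 7 = 141 min.
Lower bound: ⌈141/40⌉ = 4 tape sides.
A packing using 4 tape sides:
  side 1: 37 = 37
  side 2: 30 + 8 = 38
  side 3: 17 + 15 + 7 = 39
  side 4: 14 + 13 = 27
This matches the lower bound, so 4 is optimal.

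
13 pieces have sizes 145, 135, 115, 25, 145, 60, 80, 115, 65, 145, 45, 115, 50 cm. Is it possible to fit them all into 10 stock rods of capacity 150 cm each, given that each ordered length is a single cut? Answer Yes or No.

Yes

A valid assignment using 10 stock rods:
  stock rod 1: 145 = 145
  stock rod 2: 145 = 145
  stock rod 3: 145 = 145
  stock rod 4: 135 = 135
  stock rod 5: 115 + 25 = 140
  stock rod 6: 115 = 115
  stock rod 7: 115 = 115
  stock rod 8: 80 + 65 = 145
  stock rod 9: 60 + 50 = 110
  stock rod 10: 45 = 45
Every load is within 150 cm, so 10 stock rods suffice.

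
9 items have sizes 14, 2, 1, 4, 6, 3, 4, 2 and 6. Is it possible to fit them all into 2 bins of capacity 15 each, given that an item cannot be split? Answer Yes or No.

No

Total = 42; ⌈42/15⌉ = 3.
At least 3 bins are required, but only 2 are allowed.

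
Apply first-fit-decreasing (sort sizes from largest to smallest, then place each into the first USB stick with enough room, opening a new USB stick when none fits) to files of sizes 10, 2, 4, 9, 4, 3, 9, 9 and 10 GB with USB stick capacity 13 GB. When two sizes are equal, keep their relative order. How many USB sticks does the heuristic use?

Sorted descending: 10, 10, 9, 9, 9, 4, 4, 3, 2.
  10 → USB stick 1 (new)  [load 10/13]
  10 → USB stick 2 (new)  [load 10/13]
  9 → USB stick 3 (new)  [load 9/13]
  9 → USB stick 4 (new)  [load 9/13]
  9 → USB stick 5 (new)  [load 9/13]
  4 → USB stick 3  [load 13/13]
  4 → USB stick 4  [load 13/13]
  3 → USB stick 1  [load 13/13]
  2 → USB stick 2  [load 12/13]
5 USB sticks opened.

5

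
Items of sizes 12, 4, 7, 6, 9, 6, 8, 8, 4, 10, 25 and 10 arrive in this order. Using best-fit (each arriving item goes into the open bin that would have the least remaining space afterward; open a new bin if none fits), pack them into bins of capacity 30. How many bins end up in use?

  12 → bin 1 (new)  [load 12/30]
  4 → bin 1  [load 16/30]
  7 → bin 1  [load 23/30]
  6 → bin 1  [load 29/30]
  9 → bin 2 (new)  [load 9/30]
  6 → bin 2  [load 15/30]
  8 → bin 2  [load 23/30]
  8 → bin 3 (new)  [load 8/30]
  4 → bin 2  [load 27/30]
  10 → bin 3  [load 18/30]
  25 → bin 4 (new)  [load 25/30]
  10 → bin 3  [load 28/30]
4 bins opened.

4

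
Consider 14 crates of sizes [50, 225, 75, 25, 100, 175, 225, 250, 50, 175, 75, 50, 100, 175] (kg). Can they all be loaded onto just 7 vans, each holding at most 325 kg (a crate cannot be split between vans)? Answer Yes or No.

Yes

A valid assignment using 6 vans:
  van 1: 250 + 75 = 325
  van 2: 225 + 100 = 325
  van 3: 225 + 100 = 325
  van 4: 175 + 75 + 50 + 25 = 325
  van 5: 175 + 50 + 50 = 275
  van 6: 175 = 175
That uses only 6 ≤ 7, so 7 vans are enough.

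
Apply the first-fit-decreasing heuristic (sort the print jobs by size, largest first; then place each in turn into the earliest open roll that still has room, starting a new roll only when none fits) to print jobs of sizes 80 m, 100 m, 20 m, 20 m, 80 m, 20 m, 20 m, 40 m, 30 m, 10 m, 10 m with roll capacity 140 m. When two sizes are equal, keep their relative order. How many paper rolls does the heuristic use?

4

Sorted descending: 100, 80, 80, 40, 30, 20, 20, 20, 20, 10, 10.
  100 → roll 1 (new)  [load 100/140]
  80 → roll 2 (new)  [load 80/140]
  80 → roll 3 (new)  [load 80/140]
  40 → roll 1  [load 140/140]
  30 → roll 2  [load 110/140]
  20 → roll 2  [load 130/140]
  20 → roll 3  [load 100/140]
  20 → roll 3  [load 120/140]
  20 → roll 3  [load 140/140]
  10 → roll 2  [load 140/140]
  10 → roll 4 (new)  [load 10/140]
4 paper rolls opened.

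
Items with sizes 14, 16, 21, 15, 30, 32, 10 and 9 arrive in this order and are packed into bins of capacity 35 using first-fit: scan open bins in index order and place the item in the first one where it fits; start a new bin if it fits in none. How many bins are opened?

5

  14 → bin 1 (new)  [load 14/35]
  16 → bin 1  [load 30/35]
  21 → bin 2 (new)  [load 21/35]
  15 → bin 3 (new)  [load 15/35]
  30 → bin 4 (new)  [load 30/35]
  32 → bin 5 (new)  [load 32/35]
  10 → bin 2  [load 31/35]
  9 → bin 3  [load 24/35]
5 bins opened.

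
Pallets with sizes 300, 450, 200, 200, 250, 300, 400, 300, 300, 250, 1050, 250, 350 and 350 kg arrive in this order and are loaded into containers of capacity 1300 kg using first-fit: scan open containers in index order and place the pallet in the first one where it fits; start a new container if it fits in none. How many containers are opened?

5

  300 → container 1 (new)  [load 300/1300]
  450 → container 1  [load 750/1300]
  200 → container 1  [load 950/1300]
  200 → container 1  [load 1150/1300]
  250 → container 2 (new)  [load 250/1300]
  300 → container 2  [load 550/1300]
  400 → container 2  [load 950/1300]
  300 → container 2  [load 1250/1300]
  300 → container 3 (new)  [load 300/1300]
  250 → container 3  [load 550/1300]
  1050 → container 4 (new)  [load 1050/1300]
  250 → container 3  [load 800/1300]
  350 → container 3  [load 1150/1300]
  350 → container 5 (new)  [load 350/1300]
5 containers opened.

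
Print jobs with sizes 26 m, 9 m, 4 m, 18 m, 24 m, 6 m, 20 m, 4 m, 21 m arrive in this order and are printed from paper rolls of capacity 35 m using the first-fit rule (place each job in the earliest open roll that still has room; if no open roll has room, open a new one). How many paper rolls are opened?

5

  26 → roll 1 (new)  [load 26/35]
  9 → roll 1  [load 35/35]
  4 → roll 2 (new)  [load 4/35]
  18 → roll 2  [load 22/35]
  24 → roll 3 (new)  [load 24/35]
  6 → roll 2  [load 28/35]
  20 → roll 4 (new)  [load 20/35]
  4 → roll 2  [load 32/35]
  21 → roll 5 (new)  [load 21/35]
5 paper rolls opened.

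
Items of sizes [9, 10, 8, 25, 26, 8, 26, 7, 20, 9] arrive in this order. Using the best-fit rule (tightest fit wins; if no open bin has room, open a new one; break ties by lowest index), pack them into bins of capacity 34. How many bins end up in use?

  9 → bin 1 (new)  [load 9/34]
  10 → bin 1  [load 19/34]
  8 → bin 1  [load 27/34]
  25 → bin 2 (new)  [load 25/34]
  26 → bin 3 (new)  [load 26/34]
  8 → bin 3  [load 34/34]
  26 → bin 4 (new)  [load 26/34]
  7 → bin 1  [load 34/34]
  20 → bin 5 (new)  [load 20/34]
  9 → bin 2  [load 34/34]
5 bins opened.

5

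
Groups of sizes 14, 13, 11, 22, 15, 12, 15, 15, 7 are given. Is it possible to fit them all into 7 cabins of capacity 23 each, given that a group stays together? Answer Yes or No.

A valid assignment using 7 cabins:
  cabin 1: 22 = 22
  cabin 2: 15 + 7 = 22
  cabin 3: 15 = 15
  cabin 4: 15 = 15
  cabin 5: 14 = 14
  cabin 6: 13 = 13
  cabin 7: 12 + 11 = 23
Every load is within 23, so 7 cabins suffice.

Yes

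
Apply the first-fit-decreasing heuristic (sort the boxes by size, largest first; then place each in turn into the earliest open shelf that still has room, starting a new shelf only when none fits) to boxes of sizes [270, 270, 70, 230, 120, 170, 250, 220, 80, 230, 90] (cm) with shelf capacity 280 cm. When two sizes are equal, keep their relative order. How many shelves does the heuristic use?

Sorted descending: 270, 270, 250, 230, 230, 220, 170, 120, 90, 80, 70.
  270 → shelf 1 (new)  [load 270/280]
  270 → shelf 2 (new)  [load 270/280]
  250 → shelf 3 (new)  [load 250/280]
  230 → shelf 4 (new)  [load 230/280]
  230 → shelf 5 (new)  [load 230/280]
  220 → shelf 6 (new)  [load 220/280]
  170 → shelf 7 (new)  [load 170/280]
  120 → shelf 8 (new)  [load 120/280]
  90 → shelf 7  [load 260/280]
  80 → shelf 8  [load 200/280]
  70 → shelf 8  [load 270/280]
8 shelves opened.

8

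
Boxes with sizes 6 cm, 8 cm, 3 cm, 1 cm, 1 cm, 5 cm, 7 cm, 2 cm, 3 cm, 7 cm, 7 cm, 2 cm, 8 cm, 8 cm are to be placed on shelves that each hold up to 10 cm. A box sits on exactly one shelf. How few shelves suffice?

Total = 8 + 8 + 8 + 7 + 7 + 7 + 6 + 5 + 3 + 3 + 2 + 2 + 1 + 1 = 68 cm.
Lower bound: ⌈68/10⌉ = 7 shelves.
A packing using 8 shelves:
  shelf 1: 8 + 2 = 10
  shelf 2: 8 + 2 = 10
  shelf 3: 8 + 1 + 1 = 10
  shelf 4: 7 + 3 = 10
  shelf 5: 7 + 3 = 10
  shelf 6: 7 = 7
  shelf 7: 6 = 6
  shelf 8: 5 = 5
No arrangement into 7 shelves stays within capacity, so 8 is optimal.

8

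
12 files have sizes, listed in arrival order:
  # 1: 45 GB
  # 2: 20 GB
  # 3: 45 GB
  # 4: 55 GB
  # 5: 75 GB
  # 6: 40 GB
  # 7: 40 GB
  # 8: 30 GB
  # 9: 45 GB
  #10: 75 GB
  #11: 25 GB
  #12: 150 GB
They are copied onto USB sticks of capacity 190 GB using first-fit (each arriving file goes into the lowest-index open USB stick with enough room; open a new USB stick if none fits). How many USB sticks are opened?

  45 → USB stick 1 (new)  [load 45/190]
  20 → USB stick 1  [load 65/190]
  45 → USB stick 1  [load 110/190]
  55 → USB stick 1  [load 165/190]
  75 → USB stick 2 (new)  [load 75/190]
  40 → USB stick 2  [load 115/190]
  40 → USB stick 2  [load 155/190]
  30 → USB stick 2  [load 185/190]
  45 → USB stick 3 (new)  [load 45/190]
  75 → USB stick 3  [load 120/190]
  25 → USB stick 1  [load 190/190]
  150 → USB stick 4 (new)  [load 150/190]
4 USB sticks opened.

4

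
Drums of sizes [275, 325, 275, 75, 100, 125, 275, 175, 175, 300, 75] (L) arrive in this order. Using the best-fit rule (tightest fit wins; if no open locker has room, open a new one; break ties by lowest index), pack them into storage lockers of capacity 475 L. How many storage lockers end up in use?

  275 → locker 1 (new)  [load 275/475]
  325 → locker 2 (new)  [load 325/475]
  275 → locker 3 (new)  [load 275/475]
  75 → locker 2  [load 400/475]
  100 → locker 1  [load 375/475]
  125 → locker 3  [load 400/475]
  275 → locker 4 (new)  [load 275/475]
  175 → locker 4  [load 450/475]
  175 → locker 5 (new)  [load 175/475]
  300 → locker 5  [load 475/475]
  75 → locker 2  [load 475/475]
5 storage lockers opened.

5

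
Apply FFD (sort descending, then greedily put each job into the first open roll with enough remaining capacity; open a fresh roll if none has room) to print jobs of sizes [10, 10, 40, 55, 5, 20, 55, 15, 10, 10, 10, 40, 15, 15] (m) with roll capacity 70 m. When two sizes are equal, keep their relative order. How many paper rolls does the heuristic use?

Sorted descending: 55, 55, 40, 40, 20, 15, 15, 15, 10, 10, 10, 10, 10, 5.
  55 → roll 1 (new)  [load 55/70]
  55 → roll 2 (new)  [load 55/70]
  40 → roll 3 (new)  [load 40/70]
  40 → roll 4 (new)  [load 40/70]
  20 → roll 3  [load 60/70]
  15 → roll 1  [load 70/70]
  15 → roll 2  [load 70/70]
  15 → roll 4  [load 55/70]
  10 → roll 3  [load 70/70]
  10 → roll 4  [load 65/70]
  10 → roll 5 (new)  [load 10/70]
  10 → roll 5  [load 20/70]
  10 → roll 5  [load 30/70]
  5 → roll 4  [load 70/70]
5 paper rolls opened.

5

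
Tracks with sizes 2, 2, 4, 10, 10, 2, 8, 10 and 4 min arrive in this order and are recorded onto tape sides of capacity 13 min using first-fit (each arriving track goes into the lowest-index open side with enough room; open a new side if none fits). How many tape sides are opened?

5

  2 → side 1 (new)  [load 2/13]
  2 → side 1  [load 4/13]
  4 → side 1  [load 8/13]
  10 → side 2 (new)  [load 10/13]
  10 → side 3 (new)  [load 10/13]
  2 → side 1  [load 10/13]
  8 → side 4 (new)  [load 8/13]
  10 → side 5 (new)  [load 10/13]
  4 → side 4  [load 12/13]
5 tape sides opened.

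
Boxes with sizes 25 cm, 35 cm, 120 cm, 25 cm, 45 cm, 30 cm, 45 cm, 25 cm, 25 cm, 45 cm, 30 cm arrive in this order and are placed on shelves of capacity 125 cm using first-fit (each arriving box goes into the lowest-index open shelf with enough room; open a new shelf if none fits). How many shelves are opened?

  25 → shelf 1 (new)  [load 25/125]
  35 → shelf 1  [load 60/125]
  120 → shelf 2 (new)  [load 120/125]
  25 → shelf 1  [load 85/125]
  45 → shelf 3 (new)  [load 45/125]
  30 → shelf 1  [load 115/125]
  45 → shelf 3  [load 90/125]
  25 → shelf 3  [load 115/125]
  25 → shelf 4 (new)  [load 25/125]
  45 → shelf 4  [load 70/125]
  30 → shelf 4  [load 100/125]
4 shelves opened.

4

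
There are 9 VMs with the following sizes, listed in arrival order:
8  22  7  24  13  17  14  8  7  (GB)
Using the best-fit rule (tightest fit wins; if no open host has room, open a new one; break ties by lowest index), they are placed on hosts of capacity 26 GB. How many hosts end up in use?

  8 → host 1 (new)  [load 8/26]
  22 → host 2 (new)  [load 22/26]
  7 → host 1  [load 15/26]
  24 → host 3 (new)  [load 24/26]
  13 → host 4 (new)  [load 13/26]
  17 → host 5 (new)  [load 17/26]
  14 → host 6 (new)  [load 14/26]
  8 → host 5  [load 25/26]
  7 → host 1  [load 22/26]
6 hosts opened.

6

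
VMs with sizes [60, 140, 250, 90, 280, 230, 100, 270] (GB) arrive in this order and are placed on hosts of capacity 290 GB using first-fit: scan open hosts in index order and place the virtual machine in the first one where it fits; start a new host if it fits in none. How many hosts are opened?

6

  60 → host 1 (new)  [load 60/290]
  140 → host 1  [load 200/290]
  250 → host 2 (new)  [load 250/290]
  90 → host 1  [load 290/290]
  280 → host 3 (new)  [load 280/290]
  230 → host 4 (new)  [load 230/290]
  100 → host 5 (new)  [load 100/290]
  270 → host 6 (new)  [load 270/290]
6 hosts opened.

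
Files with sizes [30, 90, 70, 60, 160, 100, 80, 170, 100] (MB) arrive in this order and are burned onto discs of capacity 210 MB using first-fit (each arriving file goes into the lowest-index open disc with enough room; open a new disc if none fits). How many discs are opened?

  30 → disc 1 (new)  [load 30/210]
  90 → disc 1  [load 120/210]
  70 → disc 1  [load 190/210]
  60 → disc 2 (new)  [load 60/210]
  160 → disc 3 (new)  [load 160/210]
  100 → disc 2  [load 160/210]
  80 → disc 4 (new)  [load 80/210]
  170 → disc 5 (new)  [load 170/210]
  100 → disc 4  [load 180/210]
5 discs opened.

5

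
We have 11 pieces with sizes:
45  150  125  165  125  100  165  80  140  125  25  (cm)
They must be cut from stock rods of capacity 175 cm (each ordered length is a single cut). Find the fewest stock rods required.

Total = 165 + 165 + 150 + 140 + 125 + 125 + 125 + 100 + 80 + 45 + 25 = 1245 cm.
Lower bound: ⌈1245/175⌉ = 8 stock rods.
A packing using 9 stock rods:
  stock rod 1: 165 = 165
  stock rod 2: 165 = 165
  stock rod 3: 150 + 25 = 175
  stock rod 4: 140 = 140
  stock rod 5: 125 + 45 = 170
  stock rod 6: 125 = 125
  stock rod 7: 125 = 125
  stock rod 8: 100 = 100
  stock rod 9: 80 = 80
No arrangement into 8 stock rods stays within capacity, so 9 is optimal.

9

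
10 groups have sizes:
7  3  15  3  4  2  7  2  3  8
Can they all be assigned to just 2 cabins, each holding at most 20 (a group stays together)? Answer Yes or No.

Total = 54; ⌈54/20⌉ = 3.
At least 3 cabins are required, but only 2 are allowed.

No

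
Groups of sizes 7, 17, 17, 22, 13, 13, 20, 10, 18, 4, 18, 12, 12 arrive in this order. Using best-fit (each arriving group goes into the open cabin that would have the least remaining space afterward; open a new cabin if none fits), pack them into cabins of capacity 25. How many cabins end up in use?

  7 → cabin 1 (new)  [load 7/25]
  17 → cabin 1  [load 24/25]
  17 → cabin 2 (new)  [load 17/25]
  22 → cabin 3 (new)  [load 22/25]
  13 → cabin 4 (new)  [load 13/25]
  13 → cabin 5 (new)  [load 13/25]
  20 → cabin 6 (new)  [load 20/25]
  10 → cabin 4  [load 23/25]
  18 → cabin 7 (new)  [load 18/25]
  4 → cabin 6  [load 24/25]
  18 → cabin 8 (new)  [load 18/25]
  12 → cabin 5  [load 25/25]
  12 → cabin 9 (new)  [load 12/25]
9 cabins opened.

9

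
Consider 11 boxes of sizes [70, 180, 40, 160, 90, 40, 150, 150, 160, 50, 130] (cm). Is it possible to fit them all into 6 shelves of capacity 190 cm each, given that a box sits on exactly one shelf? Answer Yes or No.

Total = 1220 cm; ⌈1220/190⌉ = 7.
At least 7 shelves are required, but only 6 are allowed.

No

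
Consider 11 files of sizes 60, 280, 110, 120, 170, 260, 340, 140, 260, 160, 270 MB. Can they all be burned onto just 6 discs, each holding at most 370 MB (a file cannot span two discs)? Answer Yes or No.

No

Total = 2170 MB; ⌈2170/370⌉ = 6.
The bound of 6 does not rule out 6, but exhaustive search shows no assignment into 6 discs of capacity 370 MB exists — the minimum is 7.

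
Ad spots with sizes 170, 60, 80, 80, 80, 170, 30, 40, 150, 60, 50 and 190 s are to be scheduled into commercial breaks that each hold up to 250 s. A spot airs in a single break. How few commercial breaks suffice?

5

Total = 190 + 170 + 170 + 150 + 80 + 80 + 80 + 60 + 60 + 50 + 40 + 30 = 1160 s.
Lower bound: ⌈1160/250⌉ = 5 commercial breaks.
A packing using 5 commercial breaks:
  break 1: 190 + 60 = 250
  break 2: 170 + 80 = 250
  break 3: 170 + 80 = 250
  break 4: 150 + 80 = 230
  break 5: 60 + 50 + 40 + 30 = 180
This matches the lower bound, so 5 is optimal.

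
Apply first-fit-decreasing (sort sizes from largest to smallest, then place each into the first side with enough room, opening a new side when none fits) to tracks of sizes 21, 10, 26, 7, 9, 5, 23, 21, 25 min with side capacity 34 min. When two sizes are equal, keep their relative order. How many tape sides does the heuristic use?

5

Sorted descending: 26, 25, 23, 21, 21, 10, 9, 7, 5.
  26 → side 1 (new)  [load 26/34]
  25 → side 2 (new)  [load 25/34]
  23 → side 3 (new)  [load 23/34]
  21 → side 4 (new)  [load 21/34]
  21 → side 5 (new)  [load 21/34]
  10 → side 3  [load 33/34]
  9 → side 2  [load 34/34]
  7 → side 1  [load 33/34]
  5 → side 4  [load 26/34]
5 tape sides opened.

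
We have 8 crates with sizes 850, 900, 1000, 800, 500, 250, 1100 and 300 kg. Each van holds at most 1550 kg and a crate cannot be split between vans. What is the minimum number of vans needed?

Total = 1100 + 1000 + 900 + 850 + 800 + 500 + 300 + 250 = 5700 kg.
Lower bound: ⌈5700/1550⌉ = 4 vans.
Also, 5 crates each exceed 775 kg, and no two of those can share a van, so at least 5 vans are needed.
A packing using 5 vans:
  van 1: 1100 + 300 = 1400
  van 2: 1000 + 500 = 1500
  van 3: 900 + 250 = 1150
  van 4: 850 = 850
  van 5: 800 = 800
This matches the lower bound, so 5 is optimal.

5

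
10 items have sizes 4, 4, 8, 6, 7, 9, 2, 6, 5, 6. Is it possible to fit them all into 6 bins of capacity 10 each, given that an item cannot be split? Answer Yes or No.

No

Total = 57; ⌈57/10⌉ = 6.
The bound of 6 does not rule out 6, but exhaustive search shows no assignment into 6 bins of capacity 10 exists — the minimum is 7.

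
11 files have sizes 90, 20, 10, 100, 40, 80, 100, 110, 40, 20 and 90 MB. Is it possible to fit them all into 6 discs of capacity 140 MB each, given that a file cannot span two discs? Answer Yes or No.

A valid assignment using 6 discs:
  disc 1: 110 + 20 + 10 = 140
  disc 2: 100 + 40 = 140
  disc 3: 100 + 40 = 140
  disc 4: 90 + 20 = 110
  disc 5: 90 = 90
  disc 6: 80 = 80
Every load is within 140 MB, so 6 discs suffice.

Yes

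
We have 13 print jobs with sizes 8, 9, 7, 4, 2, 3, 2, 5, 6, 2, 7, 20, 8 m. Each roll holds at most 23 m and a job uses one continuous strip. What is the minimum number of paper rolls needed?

Total = 20 + 9 + 8 + 8 + 7 + 7 + 6 + 5 + 4 + 3 + 2 + 2 + 2 = 83 m.
Lower bound: ⌈83/23⌉ = 4 paper rolls.
A packing using 4 paper rolls:
  roll 1: 20 + 3 = 23
  roll 2: 9 + 8 + 6 = 23
  roll 3: 8 + 7 + 7 = 22
  roll 4: 5 + 4 + 2 + 2 + 2 = 15
This matches the lower bound, so 4 is optimal.

4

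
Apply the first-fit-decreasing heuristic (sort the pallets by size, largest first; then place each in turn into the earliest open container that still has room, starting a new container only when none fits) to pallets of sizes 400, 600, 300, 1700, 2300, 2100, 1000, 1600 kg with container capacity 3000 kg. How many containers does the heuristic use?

4

Sorted descending: 2300, 2100, 1700, 1600, 1000, 600, 400, 300.
  2300 → container 1 (new)  [load 2300/3000]
  2100 → container 2 (new)  [load 2100/3000]
  1700 → container 3 (new)  [load 1700/3000]
  1600 → container 4 (new)  [load 1600/3000]
  1000 → container 3  [load 2700/3000]
  600 → container 1  [load 2900/3000]
  400 → container 2  [load 2500/3000]
  300 → container 2  [load 2800/3000]
4 containers opened.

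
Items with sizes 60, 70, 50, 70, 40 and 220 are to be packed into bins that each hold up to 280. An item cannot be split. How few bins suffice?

Total = 220 + 70 + 70 + 60 + 50 + 40 = 510.
Lower bound: ⌈510/280⌉ = 2 bins.
A packing using 2 bins:
  bin 1: 220 + 60 = 280
  bin 2: 70 + 70 + 50 + 40 = 230
This matches the lower bound, so 2 is optimal.

2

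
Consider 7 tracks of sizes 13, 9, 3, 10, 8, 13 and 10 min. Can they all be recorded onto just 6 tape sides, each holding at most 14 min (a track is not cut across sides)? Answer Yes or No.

Yes

A valid assignment using 6 tape sides:
  side 1: 13 = 13
  side 2: 13 = 13
  side 3: 10 + 3 = 13
  side 4: 10 = 10
  side 5: 9 = 9
  side 6: 8 = 8
Every load is within 14 min, so 6 tape sides suffice.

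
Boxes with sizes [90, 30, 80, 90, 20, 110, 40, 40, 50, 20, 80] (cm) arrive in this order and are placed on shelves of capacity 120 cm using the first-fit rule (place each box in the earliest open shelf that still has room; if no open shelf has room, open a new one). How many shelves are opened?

  90 → shelf 1 (new)  [load 90/120]
  30 → shelf 1  [load 120/120]
  80 → shelf 2 (new)  [load 80/120]
  90 → shelf 3 (new)  [load 90/120]
  20 → shelf 2  [load 100/120]
  110 → shelf 4 (new)  [load 110/120]
  40 → shelf 5 (new)  [load 40/120]
  40 → shelf 5  [load 80/120]
  50 → shelf 6 (new)  [load 50/120]
  20 → shelf 2  [load 120/120]
  80 → shelf 7 (new)  [load 80/120]
7 shelves opened.

7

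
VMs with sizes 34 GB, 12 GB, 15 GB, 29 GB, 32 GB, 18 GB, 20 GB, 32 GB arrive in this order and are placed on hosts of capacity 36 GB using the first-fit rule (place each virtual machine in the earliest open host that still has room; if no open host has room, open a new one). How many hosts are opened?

7

  34 → host 1 (new)  [load 34/36]
  12 → host 2 (new)  [load 12/36]
  15 → host 2  [load 27/36]
  29 → host 3 (new)  [load 29/36]
  32 → host 4 (new)  [load 32/36]
  18 → host 5 (new)  [load 18/36]
  20 → host 6 (new)  [load 20/36]
  32 → host 7 (new)  [load 32/36]
7 hosts opened.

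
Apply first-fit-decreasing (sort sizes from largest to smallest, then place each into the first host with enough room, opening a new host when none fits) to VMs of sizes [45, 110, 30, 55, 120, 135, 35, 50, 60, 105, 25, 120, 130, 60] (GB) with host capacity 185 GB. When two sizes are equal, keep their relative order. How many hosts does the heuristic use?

6

Sorted descending: 135, 130, 120, 120, 110, 105, 60, 60, 55, 50, 45, 35, 30, 25.
  135 → host 1 (new)  [load 135/185]
  130 → host 2 (new)  [load 130/185]
  120 → host 3 (new)  [load 120/185]
  120 → host 4 (new)  [load 120/185]
  110 → host 5 (new)  [load 110/185]
  105 → host 6 (new)  [load 105/185]
  60 → host 3  [load 180/185]
  60 → host 4  [load 180/185]
  55 → host 2  [load 185/185]
  50 → host 1  [load 185/185]
  45 → host 5  [load 155/185]
  35 → host 6  [load 140/185]
  30 → host 5  [load 185/185]
  25 → host 6  [load 165/185]
6 hosts opened.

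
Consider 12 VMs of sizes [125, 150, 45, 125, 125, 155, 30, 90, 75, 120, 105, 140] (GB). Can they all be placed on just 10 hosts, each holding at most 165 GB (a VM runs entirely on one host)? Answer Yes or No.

Yes

A valid assignment using 9 hosts:
  host 1: 155 = 155
  host 2: 150 = 150
  host 3: 140 = 140
  host 4: 125 + 30 = 155
  host 5: 125 = 125
  host 6: 125 = 125
  host 7: 120 + 45 = 165
  host 8: 105 = 105
  host 9: 90 + 75 = 165
That uses only 9 ≤ 10, so 10 hosts are enough.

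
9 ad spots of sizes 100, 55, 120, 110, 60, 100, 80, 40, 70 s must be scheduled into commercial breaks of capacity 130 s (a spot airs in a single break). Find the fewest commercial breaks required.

Total = 120 + 110 + 100 + 100 + 80 + 70 + 60 + 55 + 40 = 735 s.
Lower bound: ⌈735/130⌉ = 6 commercial breaks.
A packing using 7 commercial breaks:
  break 1: 120 = 120
  break 2: 110 = 110
  break 3: 100 = 100
  break 4: 100 = 100
  break 5: 80 + 40 = 120
  break 6: 70 + 60 = 130
  break 7: 55 = 55
No arrangement into 6 commercial breaks stays within capacity, so 7 is optimal.

7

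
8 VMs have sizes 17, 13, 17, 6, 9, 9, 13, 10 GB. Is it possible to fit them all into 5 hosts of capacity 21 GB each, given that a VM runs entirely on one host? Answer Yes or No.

Total = 94 GB; ⌈94/21⌉ = 5.
The bound of 5 does not rule out 5, but exhaustive search shows no assignment into 5 hosts of capacity 21 GB exists — the minimum is 6.

No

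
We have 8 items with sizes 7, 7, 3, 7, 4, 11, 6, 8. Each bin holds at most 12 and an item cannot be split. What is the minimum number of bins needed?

6

Total = 11 + 8 + 7 + 7 + 7 + 6 + 4 + 3 = 53.
Lower bound: ⌈53/12⌉ = 5 bins.
A packing using 6 bins:
  bin 1: 11 = 11
  bin 2: 8 + 4 = 12
  bin 3: 7 + 3 = 10
  bin 4: 7 = 7
  bin 5: 7 = 7
  bin 6: 6 = 6
No arrangement into 5 bins stays within capacity, so 6 is optimal.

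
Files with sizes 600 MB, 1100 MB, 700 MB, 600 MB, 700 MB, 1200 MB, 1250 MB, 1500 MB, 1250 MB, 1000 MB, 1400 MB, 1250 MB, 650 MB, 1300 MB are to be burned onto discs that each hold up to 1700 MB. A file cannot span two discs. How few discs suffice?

11

Total = 1500 + 1400 + 1300 + 1250 + 1250 + 1250 + 1200 + 1100 + 1000 + 700 + 700 + 650 + 600 + 600 = 14500 MB.
Lower bound: ⌈14500/1700⌉ = 9 discs.
A packing using 11 discs:
  disc 1: 1500 = 1500
  disc 2: 1400 = 1400
  disc 3: 1300 = 1300
  disc 4: 1250 = 1250
  disc 5: 1250 = 1250
  disc 6: 1250 = 1250
  disc 7: 1200 = 1200
  disc 8: 1100 + 600 = 1700
  disc 9: 1000 + 700 = 1700
  disc 10: 700 + 650 = 1350
  disc 11: 600 = 600
No arrangement into 10 discs stays within capacity, so 11 is optimal.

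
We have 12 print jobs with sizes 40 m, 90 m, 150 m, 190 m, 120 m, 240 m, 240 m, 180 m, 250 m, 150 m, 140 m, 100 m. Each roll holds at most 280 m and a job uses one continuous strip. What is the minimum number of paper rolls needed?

Total = 250 + 240 + 240 + 190 + 180 + 150 + 150 + 140 + 120 + 100 + 90 + 40 = 1890 m.
Lower bound: ⌈1890/280⌉ = 7 paper rolls.
A packing using 8 paper rolls:
  roll 1: 250 = 250
  roll 2: 240 + 40 = 280
  roll 3: 240 = 240
  roll 4: 190 + 90 = 280
  roll 5: 180 + 100 = 280
  roll 6: 150 + 120 = 270
  roll 7: 150 = 150
  roll 8: 140 = 140
No arrangement into 7 paper rolls stays within capacity, so 8 is optimal.

8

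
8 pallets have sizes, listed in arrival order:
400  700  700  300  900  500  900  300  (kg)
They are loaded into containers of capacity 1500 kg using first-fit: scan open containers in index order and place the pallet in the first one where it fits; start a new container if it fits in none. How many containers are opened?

  400 → container 1 (new)  [load 400/1500]
  700 → container 1  [load 1100/1500]
  700 → container 2 (new)  [load 700/1500]
  300 → container 1  [load 1400/1500]
  900 → container 3 (new)  [load 900/1500]
  500 → container 2  [load 1200/1500]
  900 → container 4 (new)  [load 900/1500]
  300 → container 2  [load 1500/1500]
4 containers opened.

4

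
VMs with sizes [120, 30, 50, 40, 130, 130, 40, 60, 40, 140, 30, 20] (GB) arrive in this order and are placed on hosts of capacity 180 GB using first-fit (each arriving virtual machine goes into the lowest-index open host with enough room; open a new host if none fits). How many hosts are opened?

6

  120 → host 1 (new)  [load 120/180]
  30 → host 1  [load 150/180]
  50 → host 2 (new)  [load 50/180]
  40 → host 2  [load 90/180]
  130 → host 3 (new)  [load 130/180]
  130 → host 4 (new)  [load 130/180]
  40 → host 2  [load 130/180]
  60 → host 5 (new)  [load 60/180]
  40 → host 2  [load 170/180]
  140 → host 6 (new)  [load 140/180]
  30 → host 1  [load 180/180]
  20 → host 3  [load 150/180]
6 hosts opened.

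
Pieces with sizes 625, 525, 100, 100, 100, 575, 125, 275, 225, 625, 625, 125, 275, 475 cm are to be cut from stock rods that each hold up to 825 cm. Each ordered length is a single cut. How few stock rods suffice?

Total = 625 + 625 + 625 + 575 + 525 + 475 + 275 + 275 + 225 + 125 + 125 + 100 + 100 + 100 = 4775 cm.
Lower bound: ⌈4775/825⌉ = 6 stock rods.
A packing using 7 stock rods:
  stock rod 1: 625 + 125 = 750
  stock rod 2: 625 + 125 = 750
  stock rod 3: 625 + 100 + 100 = 825
  stock rod 4: 575 + 225 = 800
  stock rod 5: 525 + 275 = 800
  stock rod 6: 475 + 275 = 750
  stock rod 7: 100 = 100
No arrangement into 6 stock rods stays within capacity, so 7 is optimal.

7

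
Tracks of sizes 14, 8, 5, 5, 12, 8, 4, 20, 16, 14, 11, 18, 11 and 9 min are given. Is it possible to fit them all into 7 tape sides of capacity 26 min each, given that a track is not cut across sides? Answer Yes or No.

A valid assignment using 7 tape sides:
  side 1: 20 + 5 = 25
  side 2: 18 + 8 = 26
  side 3: 16 + 9 = 25
  side 4: 14 + 12 = 26
  side 5: 14 + 11 = 25
  side 6: 11 + 8 + 5 = 24
  side 7: 4 = 4
Every load is within 26 min, so 7 tape sides suffice.

Yes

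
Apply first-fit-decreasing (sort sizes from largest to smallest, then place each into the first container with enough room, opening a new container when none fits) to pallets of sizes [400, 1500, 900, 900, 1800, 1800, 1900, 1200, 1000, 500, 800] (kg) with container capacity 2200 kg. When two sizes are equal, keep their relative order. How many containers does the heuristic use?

7

Sorted descending: 1900, 1800, 1800, 1500, 1200, 1000, 900, 900, 800, 500, 400.
  1900 → container 1 (new)  [load 1900/2200]
  1800 → container 2 (new)  [load 1800/2200]
  1800 → container 3 (new)  [load 1800/2200]
  1500 → container 4 (new)  [load 1500/2200]
  1200 → container 5 (new)  [load 1200/2200]
  1000 → container 5  [load 2200/2200]
  900 → container 6 (new)  [load 900/2200]
  900 → container 6  [load 1800/2200]
  800 → container 7 (new)  [load 800/2200]
  500 → container 4  [load 2000/2200]
  400 → container 2  [load 2200/2200]
7 containers opened.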